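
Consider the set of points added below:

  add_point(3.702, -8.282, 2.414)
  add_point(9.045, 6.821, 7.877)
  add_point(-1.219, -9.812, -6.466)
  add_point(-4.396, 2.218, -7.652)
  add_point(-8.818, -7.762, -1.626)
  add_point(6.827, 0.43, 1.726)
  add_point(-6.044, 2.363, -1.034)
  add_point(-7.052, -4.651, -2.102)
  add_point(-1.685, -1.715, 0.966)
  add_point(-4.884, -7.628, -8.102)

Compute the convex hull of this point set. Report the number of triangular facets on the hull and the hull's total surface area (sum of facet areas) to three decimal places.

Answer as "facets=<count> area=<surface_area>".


Extreme-point indices: [0, 1, 2, 3, 4, 5, 6, 9] — 8 of 10 on the boundary.

Per-facet area ½‖(b−a)×(c−a)‖:
  f1: (p9, p2, p4) → 17.2239
  f2: (p3, p9, p4) → 37.3930
  f3: (p3, p9, p2) → 20.4514
  f4: (p0, p1, p4) → 103.7813
  f5: (p0, p2, p4) → 47.2314
  f6: (p6, p1, p4) → 83.1191
  f7: (p6, p3, p4) → 35.8618
  f8: (p6, p3, p1) → 59.1759
  f9: (p5, p3, p1) → 57.1994
  f10: (p5, p3, p2) → 85.5165
  f11: (p5, p0, p1) → 30.7941
  f12: (p5, p0, p2) → 46.2851
Σ area = 624.033

Euler characteristic 8−18+12 = 2 ✓

facets=12 area=624.033


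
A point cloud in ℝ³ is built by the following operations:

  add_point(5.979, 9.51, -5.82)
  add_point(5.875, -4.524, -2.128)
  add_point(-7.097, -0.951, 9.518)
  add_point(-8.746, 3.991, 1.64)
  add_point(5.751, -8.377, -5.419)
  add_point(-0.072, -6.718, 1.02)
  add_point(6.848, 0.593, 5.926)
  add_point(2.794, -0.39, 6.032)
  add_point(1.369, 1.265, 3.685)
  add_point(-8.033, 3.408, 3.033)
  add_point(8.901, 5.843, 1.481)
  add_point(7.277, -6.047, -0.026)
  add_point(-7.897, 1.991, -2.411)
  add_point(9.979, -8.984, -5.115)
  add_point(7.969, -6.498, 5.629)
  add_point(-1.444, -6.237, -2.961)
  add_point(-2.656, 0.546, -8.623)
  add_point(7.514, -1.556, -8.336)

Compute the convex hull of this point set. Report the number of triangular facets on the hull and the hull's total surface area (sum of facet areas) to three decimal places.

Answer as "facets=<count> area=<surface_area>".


facets=24 area=961.702

Extreme-point indices: [0, 2, 3, 4, 5, 6, 9, 10, 12, 13, 14, 15, 16, 17] — 14 of 18 on the boundary.

Per-facet area ½‖(b−a)×(c−a)‖:
  f1: (p17, p16, p0) → 56.3445
  f2: (p10, p17, p13) → 51.3932
  f3: (p10, p17, p0) → 47.8567
  f4: (p12, p15, p16) → 35.5608
  f5: (p12, p0, p3) → 36.7342
  f6: (p12, p16, p0) → 52.1307
  f7: (p4, p15, p16) → 34.9120
  f8: (p4, p17, p13) → 16.2809
  f9: (p4, p17, p16) → 39.5846
  f10: (p9, p0, p3) → 14.4493
  f11: (p9, p10, p0) → 73.0821
  f12: (p14, p10, p13) → 72.7322
  f13: (p14, p10, p6) → 19.5656
  f14: (p5, p4, p13) → 14.7669
  f15: (p5, p14, p13) → 49.1181
  f16: (p5, p4, p15) → 16.7287
  f17: (p2, p14, p6) → 51.9512
  f18: (p2, p10, p6) → 44.8109
  f19: (p2, p9, p10) → 67.5514
  f20: (p2, p5, p14) → 57.1169
  f21: (p2, p5, p15) → 24.0948
  f22: (p2, p12, p15) → 63.4456
  f23: (p2, p12, p3) → 19.1014
  f24: (p2, p9, p3) → 2.3894
Σ area = 961.702

Euler characteristic 14−36+24 = 2 ✓


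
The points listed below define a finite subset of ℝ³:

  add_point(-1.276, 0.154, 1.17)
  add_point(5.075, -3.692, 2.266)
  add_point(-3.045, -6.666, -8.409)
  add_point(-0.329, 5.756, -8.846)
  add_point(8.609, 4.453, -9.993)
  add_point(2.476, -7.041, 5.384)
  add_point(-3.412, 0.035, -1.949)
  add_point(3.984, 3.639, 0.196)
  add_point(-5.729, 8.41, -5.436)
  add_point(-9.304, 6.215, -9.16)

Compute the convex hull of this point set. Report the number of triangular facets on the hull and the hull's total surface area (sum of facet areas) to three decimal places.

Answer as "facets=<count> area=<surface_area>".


facets=12 area=637.747

Points on the hull: [0, 1, 2, 4, 5, 7, 8, 9] (8 of 10).

Facet areas (half cross-product norm):
  f1: (p8, p4, p9) → 41.7120
  f2: (p2, p4, p9) → 110.4148
  f3: (p2, p5, p9) → 103.6209
  f4: (p0, p5, p9) → 30.1270
  f5: (p0, p8, p9) → 30.1674
  f6: (p7, p8, p4) → 67.9433
  f7: (p7, p0, p8) → 36.1476
  f8: (p7, p0, p5) → 28.8037
  f9: (p1, p7, p4) → 41.7410
  f10: (p1, p7, p5) → 14.5461
  f11: (p1, p2, p4) → 96.3926
  f12: (p1, p2, p5) → 36.1303
Σ area = 637.747

Euler: V−E+F = 8−18+12 = 2.


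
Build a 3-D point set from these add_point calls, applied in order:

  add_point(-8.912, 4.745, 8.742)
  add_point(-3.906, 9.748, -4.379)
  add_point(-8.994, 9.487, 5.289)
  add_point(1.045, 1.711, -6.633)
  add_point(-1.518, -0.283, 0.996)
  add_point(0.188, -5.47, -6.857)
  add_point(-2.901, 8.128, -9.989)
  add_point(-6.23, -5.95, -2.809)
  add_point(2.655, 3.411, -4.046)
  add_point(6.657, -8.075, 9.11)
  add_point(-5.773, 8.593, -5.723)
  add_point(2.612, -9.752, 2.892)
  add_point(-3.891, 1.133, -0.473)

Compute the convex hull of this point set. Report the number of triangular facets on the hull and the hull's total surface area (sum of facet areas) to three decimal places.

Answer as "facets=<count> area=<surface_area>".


Points on the hull: [0, 1, 2, 3, 5, 6, 7, 8, 9, 10, 11] (11 of 13).

Facet areas (half cross-product norm):
  f1: (p0, p9, p2) → 49.9788
  f2: (p0, p11, p9) → 73.5148
  f3: (p8, p9, p2) → 144.3503
  f4: (p7, p0, p11) → 89.3142
  f5: (p7, p0, p2) → 46.5139
  f6: (p1, p8, p2) → 47.7945
  f7: (p1, p8, p6) → 25.9815
  f8: (p3, p8, p6) → 14.2390
  f9: (p10, p7, p2) → 84.7645
  f10: (p10, p7, p6) → 38.1527
  f11: (p10, p1, p2) → 13.9743
  f12: (p10, p1, p6) → 6.6304
  f13: (p5, p7, p6) → 54.3304
  f14: (p5, p3, p6) → 21.2188
  f15: (p5, p7, p11) → 39.4327
  f16: (p5, p11, p9) → 26.9151
  f17: (p5, p8, p9) → 81.8054
  f18: (p5, p3, p8) → 10.4482
Σ area = 869.360

Check V−E+F: 11 − 27 + 18 = 2.

facets=18 area=869.360


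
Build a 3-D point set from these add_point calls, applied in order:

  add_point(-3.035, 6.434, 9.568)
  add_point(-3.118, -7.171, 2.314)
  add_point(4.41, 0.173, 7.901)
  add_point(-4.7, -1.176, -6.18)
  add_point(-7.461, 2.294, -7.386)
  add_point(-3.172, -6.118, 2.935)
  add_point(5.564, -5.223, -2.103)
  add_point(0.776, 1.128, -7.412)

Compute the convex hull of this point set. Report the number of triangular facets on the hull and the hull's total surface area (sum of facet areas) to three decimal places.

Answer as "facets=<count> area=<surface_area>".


Points on the hull: [0, 1, 2, 3, 4, 5, 6, 7] (8 of 8).

Facet areas (half cross-product norm):
  f1: (p7, p0, p4) → 73.2502
  f2: (p3, p1, p4) → 16.4418
  f3: (p3, p1, p6) → 49.1319
  f4: (p3, p7, p4) → 13.6532
  f5: (p3, p7, p6) → 28.9003
  f6: (p5, p1, p4) → 8.4531
  f7: (p5, p0, p4) → 97.6060
  f8: (p2, p7, p6) → 54.2194
  f9: (p2, p7, p0) → 77.7168
  f10: (p2, p5, p0) → 54.2672
  f11: (p2, p1, p6) → 52.3725
  f12: (p2, p5, p1) → 4.8938
Σ area = 530.906

Euler characteristic 8−18+12 = 2 ✓

facets=12 area=530.906


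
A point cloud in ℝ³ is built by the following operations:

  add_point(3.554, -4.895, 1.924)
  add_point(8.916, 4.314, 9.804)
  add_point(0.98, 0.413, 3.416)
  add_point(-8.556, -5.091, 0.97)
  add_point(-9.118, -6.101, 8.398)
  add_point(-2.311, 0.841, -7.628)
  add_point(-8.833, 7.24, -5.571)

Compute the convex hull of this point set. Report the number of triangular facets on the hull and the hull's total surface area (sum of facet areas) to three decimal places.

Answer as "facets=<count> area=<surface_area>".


Points on the hull: [0, 1, 3, 4, 5, 6] (6 of 7).

Per-facet area ½‖(b−a)×(c−a)‖:
  f1: (p6, p1, p4) → 191.7716
  f2: (p5, p6, p1) → 98.1570
  f3: (p0, p1, p4) → 93.5913
  f4: (p0, p5, p1) → 78.9670
  f5: (p3, p0, p4) → 45.6647
  f6: (p3, p0, p5) → 65.4934
  f7: (p3, p6, p4) → 42.7430
  f8: (p3, p5, p6) → 56.0654
Σ area = 672.453

Euler: V−E+F = 6−12+8 = 2.

facets=8 area=672.453


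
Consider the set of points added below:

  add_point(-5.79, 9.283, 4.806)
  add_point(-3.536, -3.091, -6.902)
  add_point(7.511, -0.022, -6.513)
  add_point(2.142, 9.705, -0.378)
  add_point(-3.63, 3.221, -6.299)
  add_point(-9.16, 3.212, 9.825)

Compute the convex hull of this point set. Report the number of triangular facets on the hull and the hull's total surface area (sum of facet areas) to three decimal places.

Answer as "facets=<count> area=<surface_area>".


Hull vertices (6/6): indices [0, 1, 2, 3, 4, 5].

Facet areas (half cross-product norm):
  f1: (p3, p2, p5) → 100.6487
  f2: (p1, p2, p5) → 105.9451
  f3: (p4, p1, p5) → 53.8074
  f4: (p4, p3, p2) → 57.2418
  f5: (p4, p1, p2) → 35.1697
  f6: (p0, p3, p5) → 29.7689
  f7: (p0, p4, p5) → 53.3974
  f8: (p0, p4, p3) → 49.0313
Σ area = 485.010

Euler characteristic 6−12+8 = 2 ✓

facets=8 area=485.010


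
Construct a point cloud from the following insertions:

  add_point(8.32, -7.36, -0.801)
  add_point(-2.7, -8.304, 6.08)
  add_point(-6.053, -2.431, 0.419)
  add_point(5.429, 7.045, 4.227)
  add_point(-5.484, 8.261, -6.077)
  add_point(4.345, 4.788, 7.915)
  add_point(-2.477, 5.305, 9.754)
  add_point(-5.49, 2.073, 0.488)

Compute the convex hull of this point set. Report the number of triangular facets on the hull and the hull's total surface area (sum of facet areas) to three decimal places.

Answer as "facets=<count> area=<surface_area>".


facets=12 area=661.524

Points on the hull: [0, 1, 2, 3, 4, 5, 6, 7] (8 of 8).

Per-facet area ½‖(b−a)×(c−a)‖:
  f1: (p4, p0, p2) → 93.6818
  f2: (p1, p0, p2) → 57.3171
  f3: (p1, p6, p2) → 54.8889
  f4: (p7, p4, p2) → 15.2098
  f5: (p7, p6, p2) → 21.7160
  f6: (p7, p6, p4) → 41.5675
  f7: (p3, p4, p0) → 116.9084
  f8: (p3, p6, p4) → 72.5348
  f9: (p5, p3, p0) → 34.1841
  f10: (p5, p3, p6) → 14.3875
  f11: (p5, p1, p0) → 89.5688
  f12: (p5, p1, p6) → 49.5596
Σ area = 661.524

Check V−E+F: 8 − 18 + 12 = 2.


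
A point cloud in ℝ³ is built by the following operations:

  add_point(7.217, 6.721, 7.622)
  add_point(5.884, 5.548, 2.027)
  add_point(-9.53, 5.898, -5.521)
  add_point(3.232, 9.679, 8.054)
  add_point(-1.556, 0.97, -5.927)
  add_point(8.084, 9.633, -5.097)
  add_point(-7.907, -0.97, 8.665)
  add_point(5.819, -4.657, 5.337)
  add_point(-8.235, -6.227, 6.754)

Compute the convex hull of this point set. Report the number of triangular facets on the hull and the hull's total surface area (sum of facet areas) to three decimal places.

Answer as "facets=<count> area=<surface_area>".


facets=12 area=874.375

Extreme-point indices: [0, 2, 3, 4, 5, 6, 7, 8] — 8 of 9 on the boundary.

Per-facet area ½‖(b−a)×(c−a)‖:
  f1: (p3, p5, p2) → 119.7752
  f2: (p4, p5, p2) → 58.5304
  f3: (p4, p8, p2) → 74.3597
  f4: (p6, p8, p2) → 44.1874
  f5: (p6, p3, p2) → 117.9520
  f6: (p0, p3, p5) → 32.5716
  f7: (p0, p6, p3) → 37.8473
  f8: (p7, p6, p8) → 39.4917
  f9: (p7, p0, p6) → 83.9508
  f10: (p7, p4, p8) → 95.9059
  f11: (p7, p0, p5) → 76.3826
  f12: (p7, p4, p5) → 93.4205
Σ area = 874.375

Euler: V−E+F = 8−18+12 = 2.


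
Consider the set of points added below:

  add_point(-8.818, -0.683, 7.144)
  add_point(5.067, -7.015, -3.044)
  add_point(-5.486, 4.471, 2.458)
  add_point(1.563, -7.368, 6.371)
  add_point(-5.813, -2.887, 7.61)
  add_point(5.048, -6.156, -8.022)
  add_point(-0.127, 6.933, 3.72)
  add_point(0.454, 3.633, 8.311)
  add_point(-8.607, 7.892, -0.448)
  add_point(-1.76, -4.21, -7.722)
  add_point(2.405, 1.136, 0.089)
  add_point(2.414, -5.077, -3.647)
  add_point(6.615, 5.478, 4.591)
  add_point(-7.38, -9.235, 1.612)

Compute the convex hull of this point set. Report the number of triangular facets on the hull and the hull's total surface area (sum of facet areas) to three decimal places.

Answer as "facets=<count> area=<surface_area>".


Hull vertices (11/14): indices [0, 1, 3, 4, 5, 6, 7, 8, 9, 12, 13].

Facet areas (half cross-product norm):
  f1: (p8, p5, p12) → 136.5120
  f2: (p6, p8, p12) → 11.0784
  f3: (p9, p8, p5) → 42.2316
  f4: (p7, p3, p12) → 41.5845
  f5: (p7, p6, p12) → 18.7054
  f6: (p7, p8, p0) → 57.0021
  f7: (p7, p6, p8) → 23.3059
  f8: (p1, p5, p12) → 34.5904
  f9: (p1, p3, p12) → 67.1804
  f10: (p4, p7, p0) → 16.8639
  f11: (p4, p7, p3) → 38.7110
  f12: (p13, p1, p3) → 51.3757
  f13: (p13, p4, p3) → 36.7204
  f14: (p13, p9, p5) → 39.5343
  f15: (p13, p1, p5) → 31.6824
  f16: (p13, p4, p0) → 16.3430
  f17: (p13, p8, p0) → 56.8341
  f18: (p13, p9, p8) → 91.3427
Σ area = 811.598

Check V−E+F: 11 − 27 + 18 = 2.

facets=18 area=811.598


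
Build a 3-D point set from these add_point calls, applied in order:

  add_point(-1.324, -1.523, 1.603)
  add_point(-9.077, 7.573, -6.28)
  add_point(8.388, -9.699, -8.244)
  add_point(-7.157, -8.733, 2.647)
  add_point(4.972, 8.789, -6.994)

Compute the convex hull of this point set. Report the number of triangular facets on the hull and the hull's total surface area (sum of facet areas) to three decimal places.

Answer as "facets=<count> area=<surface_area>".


facets=6 area=653.228

Hull vertices (5/5): indices [0, 1, 2, 3, 4].

Facet areas (half cross-product norm):
  f1: (p4, p2, p1) → 132.3671
  f2: (p3, p2, p1) → 175.7033
  f3: (p0, p4, p1) → 89.9446
  f4: (p0, p3, p1) → 65.2624
  f5: (p0, p4, p2) → 115.0855
  f6: (p0, p3, p2) → 74.8652
Σ area = 653.228

Euler: V−E+F = 5−9+6 = 2.


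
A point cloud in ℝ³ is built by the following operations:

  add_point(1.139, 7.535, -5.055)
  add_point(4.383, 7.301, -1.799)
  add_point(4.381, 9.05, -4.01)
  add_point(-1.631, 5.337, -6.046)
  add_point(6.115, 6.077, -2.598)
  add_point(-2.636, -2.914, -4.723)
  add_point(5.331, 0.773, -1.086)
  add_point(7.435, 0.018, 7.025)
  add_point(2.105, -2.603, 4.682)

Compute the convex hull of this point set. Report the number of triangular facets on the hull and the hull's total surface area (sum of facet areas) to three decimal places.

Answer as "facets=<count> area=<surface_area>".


facets=14 area=309.820

Extreme-point indices: [0, 1, 2, 3, 4, 5, 6, 7, 8] — 9 of 9 on the boundary.

Triangle areas on the boundary:
  f1: (p8, p3, p5) → 44.2691
  f2: (p8, p6, p5) → 34.1983
  f3: (p8, p6, p7) → 22.8490
  f4: (p4, p2, p7) → 12.8956
  f5: (p4, p6, p7) → 22.2653
  f6: (p4, p6, p5) → 24.4435
  f7: (p4, p3, p5) → 35.5118
  f8: (p4, p3, p2) → 13.6314
  f9: (p1, p2, p7) → 4.3036
  f10: (p1, p8, p7) → 36.7348
  f11: (p0, p8, p3) → 25.3877
  f12: (p0, p1, p8) → 26.5523
  f13: (p0, p3, p2) → 1.5260
  f14: (p0, p1, p2) → 5.2522
Σ area = 309.820

Euler: V−E+F = 9−21+14 = 2.


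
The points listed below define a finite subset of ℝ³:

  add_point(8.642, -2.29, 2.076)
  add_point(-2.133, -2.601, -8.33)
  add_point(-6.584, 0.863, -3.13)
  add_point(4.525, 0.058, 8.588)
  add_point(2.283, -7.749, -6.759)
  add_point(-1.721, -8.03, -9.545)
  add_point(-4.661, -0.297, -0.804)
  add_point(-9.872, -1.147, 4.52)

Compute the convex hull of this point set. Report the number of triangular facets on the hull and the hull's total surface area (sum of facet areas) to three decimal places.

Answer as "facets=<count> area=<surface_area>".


7 of the 8 inputs are extreme points: [0, 1, 2, 3, 4, 5, 7].

Facet areas (half cross-product norm):
  f1: (p2, p5, p7) → 45.6361
  f2: (p1, p2, p0) → 57.3556
  f3: (p1, p2, p5) → 16.6186
  f4: (p4, p5, p7) → 42.9177
  f5: (p4, p1, p0) → 41.8209
  f6: (p4, p1, p5) → 13.5304
  f7: (p3, p4, p7) → 119.4584
  f8: (p3, p4, p0) → 43.7853
  f9: (p3, p2, p7) → 63.6038
  f10: (p3, p2, p0) → 63.5061
Σ area = 508.233

Euler: V−E+F = 7−15+10 = 2.

facets=10 area=508.233


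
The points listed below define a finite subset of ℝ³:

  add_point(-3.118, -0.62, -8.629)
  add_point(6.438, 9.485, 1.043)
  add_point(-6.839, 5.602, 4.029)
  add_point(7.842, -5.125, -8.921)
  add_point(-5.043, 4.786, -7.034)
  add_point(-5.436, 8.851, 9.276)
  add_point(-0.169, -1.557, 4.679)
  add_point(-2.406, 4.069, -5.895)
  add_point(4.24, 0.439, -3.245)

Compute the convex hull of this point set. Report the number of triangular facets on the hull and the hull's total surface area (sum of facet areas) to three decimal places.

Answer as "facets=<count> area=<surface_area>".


facets=10 area=647.753

7 of the 9 inputs are extreme points: [0, 1, 2, 3, 4, 5, 6].

Per-facet area ½‖(b−a)×(c−a)‖:
  f1: (p4, p1, p3) → 113.2139
  f2: (p4, p5, p2) → 20.4540
  f3: (p4, p5, p1) → 100.6682
  f4: (p6, p5, p2) → 30.5850
  f5: (p6, p1, p3) → 103.5071
  f6: (p6, p5, p1) → 77.5986
  f7: (p0, p4, p3) → 26.8132
  f8: (p0, p6, p3) → 79.3128
  f9: (p0, p4, p2) → 30.9387
  f10: (p0, p6, p2) → 64.6615
Σ area = 647.753

Euler characteristic 7−15+10 = 2 ✓


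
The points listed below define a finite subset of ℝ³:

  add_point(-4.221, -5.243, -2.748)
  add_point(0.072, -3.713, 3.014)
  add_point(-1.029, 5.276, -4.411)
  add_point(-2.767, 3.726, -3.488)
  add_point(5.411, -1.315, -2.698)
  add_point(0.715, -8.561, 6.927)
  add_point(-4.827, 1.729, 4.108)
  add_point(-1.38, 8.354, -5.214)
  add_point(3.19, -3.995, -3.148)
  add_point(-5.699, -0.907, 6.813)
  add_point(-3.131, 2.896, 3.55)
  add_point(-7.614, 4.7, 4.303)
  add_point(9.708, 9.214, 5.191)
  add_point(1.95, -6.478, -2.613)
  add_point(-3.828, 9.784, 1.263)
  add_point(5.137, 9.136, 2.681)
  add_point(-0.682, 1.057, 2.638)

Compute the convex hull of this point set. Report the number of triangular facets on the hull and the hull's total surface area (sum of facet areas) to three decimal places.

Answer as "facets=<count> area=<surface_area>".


Hull vertices (10/17): indices [0, 4, 5, 7, 8, 9, 11, 12, 13, 14].

Per-facet area ½‖(b−a)×(c−a)‖:
  f1: (p0, p7, p11) → 70.9983
  f2: (p9, p12, p11) → 57.4421
  f3: (p9, p5, p12) → 91.7954
  f4: (p9, p0, p11) → 34.0736
  f5: (p9, p0, p5) → 48.6864
  f6: (p14, p12, p11) → 46.1205
  f7: (p14, p7, p11) → 22.3619
  f8: (p14, p7, p12) → 49.6847
  f9: (p8, p0, p7) → 49.3746
  f10: (p4, p5, p12) → 88.8911
  f11: (p4, p7, p12) → 79.3262
  f12: (p4, p8, p7) → 20.6372
  f13: (p13, p0, p5) → 30.9214
  f14: (p13, p8, p0) → 8.6052
  f15: (p13, p4, p5) → 29.5491
  f16: (p13, p4, p8) → 1.8948
Σ area = 730.363

Check V−E+F: 10 − 24 + 16 = 2.

facets=16 area=730.363


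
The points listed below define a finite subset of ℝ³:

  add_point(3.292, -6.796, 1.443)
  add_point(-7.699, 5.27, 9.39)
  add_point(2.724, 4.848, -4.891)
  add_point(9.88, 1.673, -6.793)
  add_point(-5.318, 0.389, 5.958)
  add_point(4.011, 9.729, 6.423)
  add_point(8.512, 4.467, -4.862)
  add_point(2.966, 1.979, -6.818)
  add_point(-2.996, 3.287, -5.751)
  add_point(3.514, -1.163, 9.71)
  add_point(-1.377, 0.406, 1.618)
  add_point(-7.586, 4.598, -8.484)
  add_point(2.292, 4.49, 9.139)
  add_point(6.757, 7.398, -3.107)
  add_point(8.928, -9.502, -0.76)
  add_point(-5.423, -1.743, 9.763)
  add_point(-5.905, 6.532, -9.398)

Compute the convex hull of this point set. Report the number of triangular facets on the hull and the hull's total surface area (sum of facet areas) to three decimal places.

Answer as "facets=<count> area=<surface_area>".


facets=20 area=1013.822

Hull vertices (12/17): indices [0, 1, 3, 5, 6, 9, 11, 12, 13, 14, 15, 16].

Area of each hull facet:
  f1: (p5, p14, p3) → 105.3772
  f2: (p5, p16, p1) → 114.6085
  f3: (p13, p16, p3) → 52.7490
  f4: (p13, p5, p16) → 70.8640
  f5: (p11, p14, p3) → 112.5142
  f6: (p11, p16, p3) → 21.5141
  f7: (p11, p16, p1) → 23.1096
  f8: (p11, p15, p1) → 66.0200
  f9: (p9, p5, p14) → 77.7012
  f10: (p9, p15, p14) → 60.7787
  f11: (p9, p15, p1) → 32.0443
  f12: (p6, p5, p3) → 11.5226
  f13: (p6, p13, p3) → 0.7660
  f14: (p6, p13, p5) → 13.4706
  f15: (p0, p15, p14) → 15.1690
  f16: (p0, p11, p14) → 50.7345
  f17: (p0, p11, p15) → 116.5270
  f18: (p12, p5, p1) → 30.0285
  f19: (p12, p9, p1) → 27.9408
  f20: (p12, p9, p5) → 10.3821
Σ area = 1013.822

Euler characteristic 12−30+20 = 2 ✓


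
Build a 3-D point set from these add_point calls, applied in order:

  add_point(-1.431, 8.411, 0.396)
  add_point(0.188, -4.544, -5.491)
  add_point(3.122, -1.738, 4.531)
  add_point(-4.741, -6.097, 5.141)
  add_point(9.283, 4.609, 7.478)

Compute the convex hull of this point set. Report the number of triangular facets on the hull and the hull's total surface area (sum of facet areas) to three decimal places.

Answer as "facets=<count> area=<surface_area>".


Points on the hull: [0, 1, 2, 3, 4] (5 of 5).

Facet areas (half cross-product norm):
  f1: (p0, p4, p3) → 101.1487
  f2: (p1, p0, p3) → 80.8053
  f3: (p1, p0, p4) → 95.1002
  f4: (p2, p4, p3) → 19.5963
  f5: (p2, p1, p3) → 46.4815
  f6: (p2, p1, p4) → 38.3531
Σ area = 381.485

Check V−E+F: 5 − 9 + 6 = 2.

facets=6 area=381.485


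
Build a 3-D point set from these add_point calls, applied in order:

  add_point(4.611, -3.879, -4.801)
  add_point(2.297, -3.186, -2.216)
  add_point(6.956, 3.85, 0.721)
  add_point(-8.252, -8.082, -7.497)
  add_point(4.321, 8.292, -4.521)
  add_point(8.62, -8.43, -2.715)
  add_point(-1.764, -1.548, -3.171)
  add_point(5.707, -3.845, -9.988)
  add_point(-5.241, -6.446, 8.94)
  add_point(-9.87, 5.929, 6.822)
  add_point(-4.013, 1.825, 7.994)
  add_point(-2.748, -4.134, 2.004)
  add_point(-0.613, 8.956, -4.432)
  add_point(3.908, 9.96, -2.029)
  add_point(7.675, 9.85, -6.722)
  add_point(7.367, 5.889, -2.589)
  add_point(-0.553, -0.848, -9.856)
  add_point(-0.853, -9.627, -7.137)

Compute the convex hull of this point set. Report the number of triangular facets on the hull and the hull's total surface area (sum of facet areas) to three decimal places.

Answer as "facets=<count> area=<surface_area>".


facets=22 area=1134.650

Extreme-point indices: [2, 3, 5, 7, 8, 9, 10, 12, 13, 14, 15, 16, 17] — 13 of 18 on the boundary.

Per-facet area ½‖(b−a)×(c−a)‖:
  f1: (p10, p13, p9) → 54.8764
  f2: (p12, p13, p9) → 37.7867
  f3: (p14, p12, p13) → 15.4460
  f4: (p14, p12, p16) → 48.3865
  f5: (p2, p10, p13) → 49.0070
  f6: (p2, p14, p13) → 22.1493
  f7: (p3, p12, p9) → 133.7918
  f8: (p3, p12, p16) → 53.3491
  f9: (p8, p17, p5) → 87.6930
  f10: (p8, p2, p5) → 108.6692
  f11: (p8, p2, p10) → 52.8674
  f12: (p8, p3, p17) → 62.2179
  f13: (p8, p10, p9) → 27.1243
  f14: (p8, p3, p9) → 111.4293
  f15: (p7, p14, p5) → 62.3380
  f16: (p7, p14, p16) → 47.1387
  f17: (p7, p17, p5) → 39.3039
  f18: (p7, p3, p17) → 28.9643
  f19: (p7, p3, p16) → 35.0942
  f20: (p15, p14, p5) → 30.3147
  f21: (p15, p2, p5) → 24.2837
  f22: (p15, p2, p14) → 2.4186
Σ area = 1134.650

Euler: V−E+F = 13−33+22 = 2.


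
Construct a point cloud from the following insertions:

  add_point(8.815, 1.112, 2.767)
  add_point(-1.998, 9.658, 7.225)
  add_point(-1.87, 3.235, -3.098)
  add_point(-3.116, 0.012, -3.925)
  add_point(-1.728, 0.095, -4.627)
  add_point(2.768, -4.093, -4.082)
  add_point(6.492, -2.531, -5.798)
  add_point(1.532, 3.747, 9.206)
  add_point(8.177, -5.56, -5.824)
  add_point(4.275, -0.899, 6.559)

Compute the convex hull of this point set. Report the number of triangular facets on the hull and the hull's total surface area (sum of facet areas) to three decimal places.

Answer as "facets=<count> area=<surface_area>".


Extreme-point indices: [0, 1, 2, 3, 4, 5, 6, 7, 8, 9] — 10 of 10 on the boundary.

Facet areas (half cross-product norm):
  f1: (p7, p1, p3) → 50.6475
  f2: (p7, p1, p0) → 33.1393
  f3: (p9, p7, p3) → 38.6070
  f4: (p9, p7, p0) → 17.5850
  f5: (p6, p1, p0) → 65.8721
  f6: (p2, p1, p3) → 15.9743
  f7: (p2, p6, p1) → 54.7194
  f8: (p5, p9, p3) → 40.1198
  f9: (p8, p9, p0) → 33.0532
  f10: (p8, p6, p0) → 16.2154
  f11: (p8, p5, p9) → 32.0257
  f12: (p8, p5, p3) → 8.9508
  f13: (p4, p2, p3) → 2.6750
  f14: (p4, p2, p6) → 14.1511
  f15: (p4, p8, p3) → 5.4716
  f16: (p4, p8, p6) → 10.4207
Σ area = 439.628

Check V−E+F: 10 − 24 + 16 = 2.

facets=16 area=439.628


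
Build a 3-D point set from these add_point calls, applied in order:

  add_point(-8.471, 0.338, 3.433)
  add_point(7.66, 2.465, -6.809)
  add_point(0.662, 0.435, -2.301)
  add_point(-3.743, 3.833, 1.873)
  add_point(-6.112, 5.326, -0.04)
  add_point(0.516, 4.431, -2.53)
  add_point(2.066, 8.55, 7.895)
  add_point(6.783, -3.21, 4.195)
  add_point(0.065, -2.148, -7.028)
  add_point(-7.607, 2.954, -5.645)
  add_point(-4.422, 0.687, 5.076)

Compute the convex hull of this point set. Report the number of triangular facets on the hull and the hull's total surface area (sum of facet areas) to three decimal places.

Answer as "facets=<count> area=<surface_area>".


facets=14 area=587.313

Hull vertices (9/11): indices [0, 1, 4, 5, 6, 7, 8, 9, 10].

Per-facet area ½‖(b−a)×(c−a)‖:
  f1: (p7, p6, p1) → 81.1858
  f2: (p10, p6, p0) → 15.9497
  f3: (p10, p7, p0) → 15.0650
  f4: (p10, p7, p6) → 59.7180
  f5: (p5, p6, p1) → 43.7075
  f6: (p5, p9, p1) → 31.4396
  f7: (p8, p7, p1) → 53.0255
  f8: (p8, p9, p1) → 37.6596
  f9: (p8, p7, p0) → 85.3837
  f10: (p8, p9, p0) → 44.0970
  f11: (p4, p5, p6) → 39.1998
  f12: (p4, p5, p9) → 22.1494
  f13: (p4, p6, p0) → 38.4057
  f14: (p4, p9, p0) → 20.3266
Σ area = 587.313

Check V−E+F: 9 − 21 + 14 = 2.


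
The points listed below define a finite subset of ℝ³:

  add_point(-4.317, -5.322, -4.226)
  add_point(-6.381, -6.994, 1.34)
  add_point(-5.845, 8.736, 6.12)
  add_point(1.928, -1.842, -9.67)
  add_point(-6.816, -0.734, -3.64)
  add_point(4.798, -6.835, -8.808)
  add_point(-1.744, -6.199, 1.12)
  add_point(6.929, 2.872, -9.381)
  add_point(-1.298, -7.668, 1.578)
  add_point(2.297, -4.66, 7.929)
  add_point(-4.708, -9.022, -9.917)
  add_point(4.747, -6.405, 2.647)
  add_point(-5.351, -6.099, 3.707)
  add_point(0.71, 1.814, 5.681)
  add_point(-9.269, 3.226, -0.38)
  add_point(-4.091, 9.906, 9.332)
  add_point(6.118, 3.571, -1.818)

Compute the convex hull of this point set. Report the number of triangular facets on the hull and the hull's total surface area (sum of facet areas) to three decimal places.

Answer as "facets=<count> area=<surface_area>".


facets=22 area=945.671

Points on the hull: [1, 2, 3, 5, 7, 8, 9, 10, 11, 12, 14, 15, 16] (13 of 17).

Facet areas (half cross-product norm):
  f1: (p12, p15, p14) → 70.2164
  f2: (p3, p7, p14) → 50.9049
  f3: (p3, p10, p14) → 73.2031
  f4: (p2, p7, p14) → 85.0666
  f5: (p2, p15, p14) → 5.7890
  f6: (p2, p15, p7) → 36.3693
  f7: (p1, p10, p14) → 62.1070
  f8: (p1, p12, p14) → 14.6594
  f9: (p5, p11, p7) → 57.0424
  f10: (p5, p11, p10) → 55.8820
  f11: (p5, p3, p7) → 19.5232
  f12: (p5, p3, p10) → 27.2406
  f13: (p16, p15, p7) → 39.5610
  f14: (p16, p11, p7) → 39.6881
  f15: (p8, p1, p10) → 29.4499
  f16: (p8, p11, p10) → 33.6194
  f17: (p8, p1, p12) → 6.5131
  f18: (p9, p16, p15) → 98.1355
  f19: (p9, p16, p11) → 33.1365
  f20: (p9, p12, p15) → 69.8243
  f21: (p9, p8, p12) → 19.0121
  f22: (p9, p8, p11) → 18.7272
Σ area = 945.671

Euler: V−E+F = 13−33+22 = 2.


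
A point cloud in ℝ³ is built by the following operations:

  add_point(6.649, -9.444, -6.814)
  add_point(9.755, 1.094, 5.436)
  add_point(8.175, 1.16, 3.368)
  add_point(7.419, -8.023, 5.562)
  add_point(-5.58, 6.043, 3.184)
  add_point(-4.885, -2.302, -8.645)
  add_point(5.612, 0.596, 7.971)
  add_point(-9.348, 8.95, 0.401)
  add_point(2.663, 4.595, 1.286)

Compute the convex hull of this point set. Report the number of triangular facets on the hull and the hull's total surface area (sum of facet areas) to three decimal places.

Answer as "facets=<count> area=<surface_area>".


facets=14 area=713.492

9 of the 9 inputs are extreme points: [0, 1, 2, 3, 4, 5, 6, 7, 8].

Facet areas (half cross-product norm):
  f1: (p6, p1, p7) → 41.4508
  f2: (p3, p0, p1) → 58.3665
  f3: (p3, p6, p1) → 21.7978
  f4: (p8, p1, p7) → 23.7022
  f5: (p4, p6, p7) → 8.9117
  f6: (p4, p3, p6) → 54.1496
  f7: (p5, p8, p7) → 84.4155
  f8: (p5, p8, p0) → 93.4583
  f9: (p5, p3, p0) → 84.7557
  f10: (p5, p4, p7) → 39.8358
  f11: (p5, p4, p3) → 130.9376
  f12: (p2, p0, p1) → 15.5091
  f13: (p2, p8, p1) → 5.9145
  f14: (p2, p8, p0) → 50.2863
Σ area = 713.492

Euler: V−E+F = 9−21+14 = 2.


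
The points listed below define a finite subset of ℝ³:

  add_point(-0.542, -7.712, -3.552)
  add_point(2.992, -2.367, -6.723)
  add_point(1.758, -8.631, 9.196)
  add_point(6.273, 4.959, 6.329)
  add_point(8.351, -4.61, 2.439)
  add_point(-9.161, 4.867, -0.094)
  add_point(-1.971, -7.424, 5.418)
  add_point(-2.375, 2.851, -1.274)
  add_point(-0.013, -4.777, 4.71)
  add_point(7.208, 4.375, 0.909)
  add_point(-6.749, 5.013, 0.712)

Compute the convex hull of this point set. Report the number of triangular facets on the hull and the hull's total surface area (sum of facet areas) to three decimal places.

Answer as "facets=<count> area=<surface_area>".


facets=14 area=634.112

Hull vertices (9/11): indices [0, 1, 2, 3, 4, 5, 6, 9, 10].

Per-facet area ½‖(b−a)×(c−a)‖:
  f1: (p3, p2, p5) → 119.2173
  f2: (p3, p2, p4) → 54.0531
  f3: (p0, p1, p5) → 54.3826
  f4: (p0, p2, p4) → 55.1854
  f5: (p0, p1, p4) → 37.1723
  f6: (p9, p1, p4) → 45.5707
  f7: (p9, p3, p4) → 25.3838
  f8: (p9, p1, p5) → 82.6444
  f9: (p6, p2, p5) → 27.4172
  f10: (p6, p0, p5) → 67.0546
  f11: (p6, p0, p2) → 20.3196
  f12: (p10, p3, p5) → 1.8835
  f13: (p10, p9, p5) → 5.6826
  f14: (p10, p9, p3) → 38.1451
Σ area = 634.112

Euler characteristic 9−21+14 = 2 ✓


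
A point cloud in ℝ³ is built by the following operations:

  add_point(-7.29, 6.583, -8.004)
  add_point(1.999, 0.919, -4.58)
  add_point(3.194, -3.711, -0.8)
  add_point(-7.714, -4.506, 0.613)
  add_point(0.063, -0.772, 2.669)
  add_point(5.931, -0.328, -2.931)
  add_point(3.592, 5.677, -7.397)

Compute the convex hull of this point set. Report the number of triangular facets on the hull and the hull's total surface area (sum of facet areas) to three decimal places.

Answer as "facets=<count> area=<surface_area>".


facets=10 area=350.665

Hull vertices (7/7): indices [0, 1, 2, 3, 4, 5, 6].

Facet areas (half cross-product norm):
  f1: (p4, p0, p3) → 60.8223
  f2: (p6, p4, p5) → 31.0734
  f3: (p6, p4, p0) → 66.8646
  f4: (p1, p0, p3) → 66.8386
  f5: (p1, p6, p5) → 12.5980
  f6: (p1, p6, p0) → 30.9531
  f7: (p2, p1, p3) → 33.5493
  f8: (p2, p1, p5) → 10.6553
  f9: (p2, p4, p3) → 24.2792
  f10: (p2, p4, p5) → 13.0310
Σ area = 350.665

Check V−E+F: 7 − 15 + 10 = 2.


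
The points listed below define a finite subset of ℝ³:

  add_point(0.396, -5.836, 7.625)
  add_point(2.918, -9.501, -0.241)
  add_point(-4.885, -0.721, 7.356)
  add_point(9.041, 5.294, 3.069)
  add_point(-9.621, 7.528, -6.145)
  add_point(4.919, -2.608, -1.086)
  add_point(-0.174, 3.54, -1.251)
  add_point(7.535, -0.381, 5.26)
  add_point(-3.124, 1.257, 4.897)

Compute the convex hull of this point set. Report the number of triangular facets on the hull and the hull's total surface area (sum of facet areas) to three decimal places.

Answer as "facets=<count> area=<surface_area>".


7 of the 9 inputs are extreme points: [0, 1, 2, 3, 4, 5, 7].

Facet areas (half cross-product norm):
  f1: (p2, p3, p4) → 128.5020
  f2: (p2, p1, p4) → 115.4648
  f3: (p2, p0, p1) → 29.6783
  f4: (p5, p3, p4) → 90.6246
  f5: (p5, p1, p4) → 62.6818
  f6: (p5, p1, p3) → 19.6551
  f7: (p7, p1, p3) → 27.9081
  f8: (p7, p0, p1) → 41.1493
  f9: (p7, p2, p3) → 37.4132
  f10: (p7, p2, p0) → 33.8668
Σ area = 586.944

Euler: V−E+F = 7−15+10 = 2.

facets=10 area=586.944


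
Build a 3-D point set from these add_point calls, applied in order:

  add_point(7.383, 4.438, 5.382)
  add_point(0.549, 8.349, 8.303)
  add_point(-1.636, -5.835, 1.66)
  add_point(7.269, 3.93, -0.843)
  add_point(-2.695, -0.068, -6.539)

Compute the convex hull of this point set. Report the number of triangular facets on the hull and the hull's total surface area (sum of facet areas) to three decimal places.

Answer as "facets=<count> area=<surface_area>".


Hull vertices (5/5): indices [0, 1, 2, 3, 4].

Triangle areas on the boundary:
  f1: (p2, p1, p4) → 78.7146
  f2: (p2, p1, p0) → 59.2574
  f3: (p3, p1, p4) → 73.9978
  f4: (p3, p1, p0) → 24.3734
  f5: (p3, p2, p4) → 58.8183
  f6: (p3, p2, p0) → 41.7358
Σ area = 336.897

Euler characteristic 5−9+6 = 2 ✓

facets=6 area=336.897


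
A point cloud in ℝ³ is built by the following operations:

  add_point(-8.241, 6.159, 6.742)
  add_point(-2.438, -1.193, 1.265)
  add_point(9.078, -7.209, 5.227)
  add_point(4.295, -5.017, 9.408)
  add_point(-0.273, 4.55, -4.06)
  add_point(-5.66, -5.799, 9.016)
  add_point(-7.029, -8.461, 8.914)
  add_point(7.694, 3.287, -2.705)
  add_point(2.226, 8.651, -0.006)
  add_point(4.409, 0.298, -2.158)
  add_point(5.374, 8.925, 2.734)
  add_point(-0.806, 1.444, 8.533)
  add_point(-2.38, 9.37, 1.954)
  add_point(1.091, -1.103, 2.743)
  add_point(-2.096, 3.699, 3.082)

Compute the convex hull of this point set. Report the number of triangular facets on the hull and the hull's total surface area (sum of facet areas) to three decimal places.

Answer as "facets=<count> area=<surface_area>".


Points on the hull: [0, 1, 2, 3, 4, 5, 6, 7, 8, 9, 10, 11, 12] (13 of 15).

Triangle areas on the boundary:
  f1: (p4, p6, p0) → 100.1254
  f2: (p3, p6, p2) → 32.9906
  f3: (p3, p10, p2) → 52.0496
  f4: (p1, p4, p6) → 7.1157
  f5: (p12, p4, p0) → 30.2322
  f6: (p12, p10, p0) → 24.9772
  f7: (p7, p10, p2) → 53.1769
  f8: (p5, p6, p0) → 12.2594
  f9: (p5, p3, p6) → 12.7262
  f10: (p11, p10, p0) → 50.7804
  f11: (p11, p3, p10) → 45.4926
  f12: (p11, p5, p0) → 39.2239
  f13: (p11, p5, p3) → 34.3562
  f14: (p8, p12, p4) → 15.8882
  f15: (p8, p12, p10) → 9.5860
  f16: (p8, p7, p4) → 23.6306
  f17: (p8, p7, p10) → 16.4625
  f18: (p9, p7, p2) → 25.1645
  f19: (p9, p7, p4) → 14.7545
  f20: (p9, p1, p4) → 23.8956
  f21: (p9, p6, p2) → 93.4731
  f22: (p9, p1, p6) → 29.0144
Σ area = 747.376

Check V−E+F: 13 − 33 + 22 = 2.

facets=22 area=747.376


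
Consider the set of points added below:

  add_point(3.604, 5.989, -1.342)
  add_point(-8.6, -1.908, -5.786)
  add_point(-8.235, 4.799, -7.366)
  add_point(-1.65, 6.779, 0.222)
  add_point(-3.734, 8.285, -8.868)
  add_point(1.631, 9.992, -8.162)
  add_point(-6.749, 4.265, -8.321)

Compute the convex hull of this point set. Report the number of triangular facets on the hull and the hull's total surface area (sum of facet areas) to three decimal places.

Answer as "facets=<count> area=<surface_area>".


7 of the 7 inputs are extreme points: [0, 1, 2, 3, 4, 5, 6].

Area of each hull facet:
  f1: (p3, p0, p1) → 33.5165
  f2: (p2, p3, p1) → 35.2814
  f3: (p2, p3, p4) → 27.3998
  f4: (p5, p0, p1) → 60.8887
  f5: (p5, p3, p0) → 22.5250
  f6: (p5, p3, p4) → 25.7258
  f7: (p6, p2, p1) → 6.3206
  f8: (p6, p2, p4) → 4.4399
  f9: (p6, p5, p1) → 24.4730
  f10: (p6, p5, p4) → 8.7963
Σ area = 249.367

Check V−E+F: 7 − 15 + 10 = 2.

facets=10 area=249.367


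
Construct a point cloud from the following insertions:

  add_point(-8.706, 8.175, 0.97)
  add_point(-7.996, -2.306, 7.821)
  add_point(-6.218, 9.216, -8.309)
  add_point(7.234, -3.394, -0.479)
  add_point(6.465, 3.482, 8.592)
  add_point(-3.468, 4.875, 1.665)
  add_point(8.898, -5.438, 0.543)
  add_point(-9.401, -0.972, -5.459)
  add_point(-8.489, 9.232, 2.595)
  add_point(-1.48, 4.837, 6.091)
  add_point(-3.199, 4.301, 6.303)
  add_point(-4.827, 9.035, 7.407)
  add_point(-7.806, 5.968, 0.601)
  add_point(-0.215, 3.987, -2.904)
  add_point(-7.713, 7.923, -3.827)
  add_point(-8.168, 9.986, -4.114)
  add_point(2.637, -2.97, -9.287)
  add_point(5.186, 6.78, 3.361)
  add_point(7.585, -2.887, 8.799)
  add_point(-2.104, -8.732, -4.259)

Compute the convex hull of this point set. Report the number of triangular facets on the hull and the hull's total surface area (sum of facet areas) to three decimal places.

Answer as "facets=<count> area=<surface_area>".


facets=22 area=1094.519

13 of the 20 inputs are extreme points: [0, 1, 2, 4, 6, 7, 8, 11, 15, 16, 17, 18, 19].

Facet areas (half cross-product norm):
  f1: (p17, p16, p6) → 76.8246
  f2: (p19, p16, p7) → 47.5436
  f3: (p19, p16, p6) → 50.8335
  f4: (p19, p1, p7) → 69.5708
  f5: (p19, p18, p6) → 51.7403
  f6: (p19, p1, p18) → 108.5777
  f7: (p2, p17, p15) → 36.6364
  f8: (p2, p17, p16) → 109.3134
  f9: (p2, p15, p7) → 25.3861
  f10: (p2, p16, p7) → 69.1533
  f11: (p0, p15, p7) → 29.3398
  f12: (p0, p1, p7) → 65.3882
  f13: (p11, p17, p15) → 66.1495
  f14: (p4, p11, p17) → 34.8306
  f15: (p4, p18, p6) → 27.1184
  f16: (p4, p17, p6) → 38.4077
  f17: (p4, p1, p18) → 49.3984
  f18: (p4, p11, p1) → 73.1642
  f19: (p8, p0, p1) → 12.2316
  f20: (p8, p11, p1) → 35.4522
  f21: (p8, p0, p15) → 4.2752
  f22: (p8, p11, p15) → 13.1832
Σ area = 1094.519

Check V−E+F: 13 − 33 + 22 = 2.


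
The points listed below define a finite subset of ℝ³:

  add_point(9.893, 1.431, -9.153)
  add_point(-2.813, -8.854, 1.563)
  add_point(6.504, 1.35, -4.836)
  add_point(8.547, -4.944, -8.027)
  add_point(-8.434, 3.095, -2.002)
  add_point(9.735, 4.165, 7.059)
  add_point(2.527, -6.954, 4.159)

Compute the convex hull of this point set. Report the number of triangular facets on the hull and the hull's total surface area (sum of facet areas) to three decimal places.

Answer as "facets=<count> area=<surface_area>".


6 of the 7 inputs are extreme points: [0, 1, 3, 4, 5, 6].

Facet areas (half cross-product norm):
  f1: (p5, p0, p4) → 150.1233
  f2: (p3, p0, p4) → 64.3283
  f3: (p3, p1, p4) → 104.7832
  f4: (p3, p5, p0) → 54.3547
  f5: (p6, p1, p4) → 41.8225
  f6: (p6, p5, p4) → 108.9150
  f7: (p6, p3, p1) → 42.7730
  f8: (p6, p3, p5) → 91.9383
Σ area = 659.038

Euler: V−E+F = 6−12+8 = 2.

facets=8 area=659.038


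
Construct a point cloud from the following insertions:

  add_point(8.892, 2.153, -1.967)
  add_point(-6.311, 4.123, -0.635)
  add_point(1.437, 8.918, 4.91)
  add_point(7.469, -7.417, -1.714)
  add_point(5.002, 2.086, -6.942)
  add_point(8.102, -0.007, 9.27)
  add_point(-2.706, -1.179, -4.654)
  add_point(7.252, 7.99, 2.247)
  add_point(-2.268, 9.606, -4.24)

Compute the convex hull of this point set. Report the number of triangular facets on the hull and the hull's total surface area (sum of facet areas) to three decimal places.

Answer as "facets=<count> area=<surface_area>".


9 of the 9 inputs are extreme points: [0, 1, 2, 3, 4, 5, 6, 7, 8].

Facet areas (half cross-product norm):
  f1: (p5, p3, p1) → 110.8968
  f2: (p5, p3, p0) → 54.1218
  f3: (p2, p5, p1) → 61.6213
  f4: (p4, p3, p0) → 30.4639
  f5: (p7, p5, p0) → 38.3193
  f6: (p7, p2, p5) → 34.3553
  f7: (p7, p4, p0) → 22.0810
  f8: (p6, p3, p1) → 36.3808
  f9: (p6, p4, p3) → 46.7515
  f10: (p8, p7, p2) → 31.9577
  f11: (p8, p7, p4) → 54.1245
  f12: (p8, p2, p1) → 36.5473
  f13: (p8, p6, p1) → 29.1613
  f14: (p8, p6, p4) → 42.9245
Σ area = 629.707

Check V−E+F: 9 − 21 + 14 = 2.

facets=14 area=629.707


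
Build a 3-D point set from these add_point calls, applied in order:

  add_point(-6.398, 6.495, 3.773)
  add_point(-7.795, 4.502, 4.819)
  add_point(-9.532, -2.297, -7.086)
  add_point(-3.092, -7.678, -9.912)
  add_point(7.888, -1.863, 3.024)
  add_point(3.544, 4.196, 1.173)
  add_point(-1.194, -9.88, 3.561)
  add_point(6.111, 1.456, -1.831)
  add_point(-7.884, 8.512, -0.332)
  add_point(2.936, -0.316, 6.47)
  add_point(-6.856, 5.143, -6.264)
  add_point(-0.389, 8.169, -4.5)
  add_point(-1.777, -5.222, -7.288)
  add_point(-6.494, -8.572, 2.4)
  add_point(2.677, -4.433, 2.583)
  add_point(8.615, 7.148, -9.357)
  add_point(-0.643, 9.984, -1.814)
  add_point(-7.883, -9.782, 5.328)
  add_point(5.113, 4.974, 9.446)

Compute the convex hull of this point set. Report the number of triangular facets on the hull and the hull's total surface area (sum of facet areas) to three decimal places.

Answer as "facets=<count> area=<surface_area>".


facets=22 area=1163.372

Points on the hull: [0, 1, 2, 3, 4, 6, 8, 10, 11, 15, 16, 17, 18] (13 of 19).

Area of each hull facet:
  f1: (p4, p18, p15) → 74.3156
  f2: (p4, p18, p6) → 57.8485
  f3: (p4, p3, p15) → 128.1134
  f4: (p4, p3, p6) → 83.4801
  f5: (p10, p8, p2) → 23.8131
  f6: (p10, p3, p2) → 32.8780
  f7: (p10, p3, p15) → 107.9443
  f8: (p16, p18, p15) → 83.0198
  f9: (p16, p8, p18) → 50.4922
  f10: (p16, p10, p8) → 25.3774
  f11: (p17, p18, p6) → 57.4575
  f12: (p17, p3, p2) → 64.1106
  f13: (p17, p3, p6) → 47.3713
  f14: (p11, p10, p15) → 29.7855
  f15: (p11, p16, p15) → 14.3378
  f16: (p11, p16, p10) → 11.1598
  f17: (p1, p17, p18) → 98.0160
  f18: (p1, p8, p2) → 41.7399
  f19: (p1, p17, p2) → 87.6018
  f20: (p0, p8, p18) → 22.2117
  f21: (p0, p1, p18) → 16.7432
  f22: (p0, p1, p8) → 5.5541
Σ area = 1163.372

Check V−E+F: 13 − 33 + 22 = 2.
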